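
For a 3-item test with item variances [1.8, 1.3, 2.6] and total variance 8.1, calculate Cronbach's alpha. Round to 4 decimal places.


alpha = (k/(k-1)) * (1 - sum(s_i^2)/s_total^2)
sum(item variances) = 5.7
k/(k-1) = 3/2 = 1.5
1 - 5.7/8.1 = 1 - 0.703704 = 0.296296
alpha = 1.5 * 0.296296
= 0.4444


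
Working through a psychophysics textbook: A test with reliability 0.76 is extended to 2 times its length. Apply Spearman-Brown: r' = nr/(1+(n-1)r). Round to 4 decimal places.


r_new = n*r / (1 + (n-1)*r)
Numerator = 2 * 0.76 = 1.52
Denominator = 1 + 1 * 0.76 = 1.76
r_new = 1.52 / 1.76
= 0.8636


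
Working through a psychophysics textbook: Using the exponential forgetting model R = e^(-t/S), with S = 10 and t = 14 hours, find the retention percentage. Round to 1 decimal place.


R = e^(-t/S)
-t/S = -14/10 = -1.4
R = e^(-1.4) = 0.246597
Percentage = 0.246597 * 100
= 24.7


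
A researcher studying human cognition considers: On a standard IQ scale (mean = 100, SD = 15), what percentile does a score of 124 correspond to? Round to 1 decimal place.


z = (IQ - mean) / SD
z = (124 - 100) / 15 = 1.6
Percentile = Phi(1.6) * 100
Phi(1.6) = 0.945201
= 94.5


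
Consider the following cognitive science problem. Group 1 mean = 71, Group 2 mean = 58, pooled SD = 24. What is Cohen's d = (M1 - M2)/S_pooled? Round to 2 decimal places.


Cohen's d = (M1 - M2) / S_pooled
= (71 - 58) / 24
= 13 / 24
= 0.54


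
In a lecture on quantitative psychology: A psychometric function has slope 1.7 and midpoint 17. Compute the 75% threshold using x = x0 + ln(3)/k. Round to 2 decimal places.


At P = 0.75: 0.75 = 1/(1 + e^(-k*(x-x0)))
Solving: e^(-k*(x-x0)) = 1/3
x = x0 + ln(3)/k
ln(3) = 1.0986
x = 17 + 1.0986/1.7
= 17 + 0.6462
= 17.65


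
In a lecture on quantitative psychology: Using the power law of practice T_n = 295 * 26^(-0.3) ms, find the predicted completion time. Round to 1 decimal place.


T_n = 295 * 26^(-0.3)
26^(-0.3) = 0.376277
T_n = 295 * 0.376277
= 111.0 ms


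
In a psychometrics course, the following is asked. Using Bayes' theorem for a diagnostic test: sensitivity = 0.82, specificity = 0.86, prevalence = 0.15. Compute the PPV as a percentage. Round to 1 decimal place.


PPV = (sens * prev) / (sens * prev + (1-spec) * (1-prev))
Numerator = 0.82 * 0.15 = 0.123
P(positive and no disease) = (1 - spec) * (1 - prev) = (1 - 0.86) * (1 - 0.15) = 0.119
Denominator = 0.123 + 0.119 = 0.242
PPV = 0.123 / 0.242 = 0.508264
As percentage = 50.8


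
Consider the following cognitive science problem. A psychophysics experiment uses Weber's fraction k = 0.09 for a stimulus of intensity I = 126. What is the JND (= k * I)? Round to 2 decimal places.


JND = k * I
JND = 0.09 * 126
= 11.34


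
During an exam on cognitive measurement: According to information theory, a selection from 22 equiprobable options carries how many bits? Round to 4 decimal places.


H = log2(n)
H = log2(22)
= 4.4594


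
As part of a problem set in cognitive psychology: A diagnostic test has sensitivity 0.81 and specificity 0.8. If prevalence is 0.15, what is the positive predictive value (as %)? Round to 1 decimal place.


PPV = (sens * prev) / (sens * prev + (1-spec) * (1-prev))
Numerator = 0.81 * 0.15 = 0.1215
P(positive and no disease) = (1 - spec) * (1 - prev) = (1 - 0.8) * (1 - 0.15) = 0.17
Denominator = 0.1215 + 0.17 = 0.2915
PPV = 0.1215 / 0.2915 = 0.41681
As percentage = 41.7


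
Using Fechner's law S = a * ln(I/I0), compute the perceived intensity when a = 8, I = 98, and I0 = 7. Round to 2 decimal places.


S = 8 * ln(98/7)
I/I0 = 14.0
ln(14.0) = 2.6391
S = 8 * 2.6391
= 21.11


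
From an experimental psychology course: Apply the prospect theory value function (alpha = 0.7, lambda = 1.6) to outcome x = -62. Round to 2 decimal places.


Since x = -62 < 0, use v(x) = -lambda*(-x)^alpha
(-x) = 62
62^0.7 = 17.9752
v(-62) = -1.6 * 17.9752
= -28.76


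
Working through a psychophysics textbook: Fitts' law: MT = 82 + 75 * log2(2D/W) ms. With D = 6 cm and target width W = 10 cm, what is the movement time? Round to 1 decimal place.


MT = 82 + 75 * log2(2*6/10)
2D/W = 1.2
log2(1.2) = 0.263
MT = 82 + 75 * 0.263
= 101.7 ms


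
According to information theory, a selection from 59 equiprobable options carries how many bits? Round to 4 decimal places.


H = log2(n)
H = log2(59)
= 5.8826


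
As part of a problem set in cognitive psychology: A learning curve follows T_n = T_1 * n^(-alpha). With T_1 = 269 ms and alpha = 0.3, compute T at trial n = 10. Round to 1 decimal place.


T_n = 269 * 10^(-0.3)
10^(-0.3) = 0.501187
T_n = 269 * 0.501187
= 134.8 ms


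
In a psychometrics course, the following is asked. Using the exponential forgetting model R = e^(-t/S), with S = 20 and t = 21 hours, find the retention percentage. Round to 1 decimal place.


R = e^(-t/S)
-t/S = -21/20 = -1.05
R = e^(-1.05) = 0.349938
Percentage = 0.349938 * 100
= 35.0


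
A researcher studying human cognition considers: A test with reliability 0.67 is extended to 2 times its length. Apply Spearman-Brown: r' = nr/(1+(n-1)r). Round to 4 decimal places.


r_new = n*r / (1 + (n-1)*r)
Numerator = 2 * 0.67 = 1.34
Denominator = 1 + 1 * 0.67 = 1.67
r_new = 1.34 / 1.67
= 0.8024


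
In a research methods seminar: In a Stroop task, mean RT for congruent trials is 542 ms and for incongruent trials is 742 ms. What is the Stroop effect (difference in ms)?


Stroop effect = RT(incongruent) - RT(congruent)
= 742 - 542
= 200 ms


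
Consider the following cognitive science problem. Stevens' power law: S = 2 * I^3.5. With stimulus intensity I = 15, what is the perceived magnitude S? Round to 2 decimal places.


S = 2 * 15^3.5
15^3.5 = 13071.3188
S = 2 * 13071.3188
= 26142.64


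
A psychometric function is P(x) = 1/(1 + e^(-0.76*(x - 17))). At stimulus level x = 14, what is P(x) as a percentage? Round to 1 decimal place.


P(x) = 1/(1 + e^(-0.76*(14 - 17)))
Exponent = -0.76 * -3 = 2.28
e^(2.28) = 9.77668
P = 1/(1 + 9.77668) = 0.092793
Percentage = 9.3


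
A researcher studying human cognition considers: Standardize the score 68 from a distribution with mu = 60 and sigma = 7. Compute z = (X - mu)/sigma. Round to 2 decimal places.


z = (X - mu) / sigma
= (68 - 60) / 7
= 8 / 7
= 1.14


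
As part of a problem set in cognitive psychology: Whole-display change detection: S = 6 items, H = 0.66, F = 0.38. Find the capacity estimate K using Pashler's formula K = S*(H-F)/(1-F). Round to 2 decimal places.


K = S * (H - F) / (1 - F)
H - F = 0.28
1 - F = 0.62
K = 6 * 0.28 / 0.62
= 2.71


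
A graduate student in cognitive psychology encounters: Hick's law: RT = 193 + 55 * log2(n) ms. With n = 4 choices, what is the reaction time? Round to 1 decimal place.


RT = 193 + 55 * log2(4)
log2(4) = 2.0
RT = 193 + 55 * 2.0
= 193 + 110.0
= 303.0 ms


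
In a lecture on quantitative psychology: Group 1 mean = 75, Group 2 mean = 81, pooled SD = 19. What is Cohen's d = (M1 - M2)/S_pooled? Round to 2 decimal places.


Cohen's d = (M1 - M2) / S_pooled
= (75 - 81) / 19
= -6 / 19
= -0.32


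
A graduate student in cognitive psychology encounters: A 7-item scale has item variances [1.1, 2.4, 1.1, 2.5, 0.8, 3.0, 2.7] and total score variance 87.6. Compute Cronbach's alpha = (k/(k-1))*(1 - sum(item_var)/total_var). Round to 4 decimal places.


alpha = (k/(k-1)) * (1 - sum(s_i^2)/s_total^2)
sum(item variances) = 13.6
k/(k-1) = 7/6 = 1.166667
1 - 13.6/87.6 = 1 - 0.155251 = 0.844749
alpha = 1.166667 * 0.844749
= 0.9855


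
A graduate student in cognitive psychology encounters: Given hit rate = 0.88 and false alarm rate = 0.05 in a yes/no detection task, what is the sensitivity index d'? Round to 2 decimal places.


d' = z(HR) - z(FAR)
z(0.88) = 1.175
z(0.05) = -1.6449
d' = 1.175 - -1.6449
= 2.82


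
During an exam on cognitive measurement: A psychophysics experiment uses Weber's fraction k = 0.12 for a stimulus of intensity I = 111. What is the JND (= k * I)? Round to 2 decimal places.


JND = k * I
JND = 0.12 * 111
= 13.32


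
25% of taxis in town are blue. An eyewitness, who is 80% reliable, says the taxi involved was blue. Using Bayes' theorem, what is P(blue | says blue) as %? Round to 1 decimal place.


P(blue | says blue) = P(says blue | blue)*P(blue) / [P(says blue | blue)*P(blue) + P(says blue | not blue)*P(not blue)]
Numerator = 0.8 * 0.25 = 0.2
False identification = 0.2 * 0.75 = 0.15
P = 0.2 / (0.2 + 0.15)
= 0.2 / 0.35
As percentage = 57.1


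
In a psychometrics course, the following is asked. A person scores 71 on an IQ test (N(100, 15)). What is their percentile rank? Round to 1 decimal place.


z = (IQ - mean) / SD
z = (71 - 100) / 15 = -1.9333
Percentile = Phi(-1.9333) * 100
Phi(-1.9333) = 0.0266
= 2.7


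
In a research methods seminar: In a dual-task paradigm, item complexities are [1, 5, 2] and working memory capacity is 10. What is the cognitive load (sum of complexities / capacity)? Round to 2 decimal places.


Total complexity = 1 + 5 + 2 = 8
Load = total / capacity = 8 / 10
= 0.80


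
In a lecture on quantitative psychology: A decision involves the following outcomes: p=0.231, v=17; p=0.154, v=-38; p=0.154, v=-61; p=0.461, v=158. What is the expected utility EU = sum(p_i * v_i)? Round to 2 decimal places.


EU = sum(p_i * v_i)
0.231 * 17 = 3.927
0.154 * -38 = -5.852
0.154 * -61 = -9.394
0.461 * 158 = 72.838
EU = 3.927 + -5.852 + -9.394 + 72.838
= 61.52


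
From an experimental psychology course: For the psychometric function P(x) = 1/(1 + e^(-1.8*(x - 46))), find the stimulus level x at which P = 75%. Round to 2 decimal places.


At P = 0.75: 0.75 = 1/(1 + e^(-k*(x-x0)))
Solving: e^(-k*(x-x0)) = 1/3
x = x0 + ln(3)/k
ln(3) = 1.0986
x = 46 + 1.0986/1.8
= 46 + 0.6103
= 46.61


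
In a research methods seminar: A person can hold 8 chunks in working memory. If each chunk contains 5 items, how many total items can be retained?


Total items = chunks * items_per_chunk
= 8 * 5
= 40


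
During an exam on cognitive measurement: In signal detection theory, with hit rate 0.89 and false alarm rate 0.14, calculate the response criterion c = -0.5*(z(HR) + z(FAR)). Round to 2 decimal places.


c = -0.5 * (z(HR) + z(FAR))
z(0.89) = 1.2265
z(0.14) = -1.0803
c = -0.5 * (1.2265 + -1.0803)
= -0.5 * 0.1462
= -0.07


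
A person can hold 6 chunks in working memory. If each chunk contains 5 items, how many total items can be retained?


Total items = chunks * items_per_chunk
= 6 * 5
= 30


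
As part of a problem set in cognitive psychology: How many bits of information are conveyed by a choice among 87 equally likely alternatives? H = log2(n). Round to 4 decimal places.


H = log2(n)
H = log2(87)
= 6.4429


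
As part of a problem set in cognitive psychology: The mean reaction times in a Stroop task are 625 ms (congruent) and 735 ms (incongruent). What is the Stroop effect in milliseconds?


Stroop effect = RT(incongruent) - RT(congruent)
= 735 - 625
= 110 ms


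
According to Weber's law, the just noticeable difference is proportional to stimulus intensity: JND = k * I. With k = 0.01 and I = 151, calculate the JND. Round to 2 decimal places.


JND = k * I
JND = 0.01 * 151
= 1.51


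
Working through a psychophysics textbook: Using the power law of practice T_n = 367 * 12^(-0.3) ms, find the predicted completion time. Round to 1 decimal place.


T_n = 367 * 12^(-0.3)
12^(-0.3) = 0.47451
T_n = 367 * 0.47451
= 174.1 ms


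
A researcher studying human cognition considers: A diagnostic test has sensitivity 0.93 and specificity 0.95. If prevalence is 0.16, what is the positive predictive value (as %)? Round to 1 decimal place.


PPV = (sens * prev) / (sens * prev + (1-spec) * (1-prev))
Numerator = 0.93 * 0.16 = 0.1488
P(positive and no disease) = (1 - spec) * (1 - prev) = (1 - 0.95) * (1 - 0.16) = 0.042
Denominator = 0.1488 + 0.042 = 0.1908
PPV = 0.1488 / 0.1908 = 0.779874
As percentage = 78.0


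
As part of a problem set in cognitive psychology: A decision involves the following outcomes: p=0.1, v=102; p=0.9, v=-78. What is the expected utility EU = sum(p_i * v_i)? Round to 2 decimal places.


EU = sum(p_i * v_i)
0.1 * 102 = 10.2
0.9 * -78 = -70.2
EU = 10.2 + -70.2
= -60.00


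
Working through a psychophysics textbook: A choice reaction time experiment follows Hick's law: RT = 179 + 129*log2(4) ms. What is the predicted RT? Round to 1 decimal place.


RT = 179 + 129 * log2(4)
log2(4) = 2.0
RT = 179 + 129 * 2.0
= 179 + 258.0
= 437.0 ms


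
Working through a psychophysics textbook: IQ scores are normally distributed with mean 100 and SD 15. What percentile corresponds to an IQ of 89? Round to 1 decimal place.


z = (IQ - mean) / SD
z = (89 - 100) / 15 = -0.7333
Percentile = Phi(-0.7333) * 100
Phi(-0.7333) = 0.231688
= 23.2


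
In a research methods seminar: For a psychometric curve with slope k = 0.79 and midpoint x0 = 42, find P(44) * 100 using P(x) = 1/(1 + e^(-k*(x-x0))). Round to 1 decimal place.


P(x) = 1/(1 + e^(-0.79*(44 - 42)))
Exponent = -0.79 * 2 = -1.58
e^(-1.58) = 0.205975
P = 1/(1 + 0.205975) = 0.829205
Percentage = 82.9


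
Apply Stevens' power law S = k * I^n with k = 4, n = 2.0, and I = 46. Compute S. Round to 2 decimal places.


S = 4 * 46^2.0
46^2.0 = 2116.0
S = 4 * 2116.0
= 8464.00


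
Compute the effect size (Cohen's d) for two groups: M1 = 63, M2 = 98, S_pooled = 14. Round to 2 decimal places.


Cohen's d = (M1 - M2) / S_pooled
= (63 - 98) / 14
= -35 / 14
= -2.50


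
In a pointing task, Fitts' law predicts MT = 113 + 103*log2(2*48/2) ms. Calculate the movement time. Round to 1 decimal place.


MT = 113 + 103 * log2(2*48/2)
2D/W = 48.0
log2(48.0) = 5.585
MT = 113 + 103 * 5.585
= 688.3 ms


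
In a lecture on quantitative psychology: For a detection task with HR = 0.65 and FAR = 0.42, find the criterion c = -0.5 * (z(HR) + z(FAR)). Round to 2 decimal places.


c = -0.5 * (z(HR) + z(FAR))
z(0.65) = 0.3853
z(0.42) = -0.2019
c = -0.5 * (0.3853 + -0.2019)
= -0.5 * 0.1834
= -0.09


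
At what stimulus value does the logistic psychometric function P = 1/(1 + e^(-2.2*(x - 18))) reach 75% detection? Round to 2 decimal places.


At P = 0.75: 0.75 = 1/(1 + e^(-k*(x-x0)))
Solving: e^(-k*(x-x0)) = 1/3
x = x0 + ln(3)/k
ln(3) = 1.0986
x = 18 + 1.0986/2.2
= 18 + 0.4994
= 18.50


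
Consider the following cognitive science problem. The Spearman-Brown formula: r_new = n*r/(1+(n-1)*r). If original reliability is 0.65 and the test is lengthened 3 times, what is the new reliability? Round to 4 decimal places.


r_new = n*r / (1 + (n-1)*r)
Numerator = 3 * 0.65 = 1.95
Denominator = 1 + 2 * 0.65 = 2.3
r_new = 1.95 / 2.3
= 0.8478


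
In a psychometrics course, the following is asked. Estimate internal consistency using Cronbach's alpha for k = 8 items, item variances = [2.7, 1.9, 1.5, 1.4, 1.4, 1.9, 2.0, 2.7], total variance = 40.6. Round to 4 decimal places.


alpha = (k/(k-1)) * (1 - sum(s_i^2)/s_total^2)
sum(item variances) = 15.5
k/(k-1) = 8/7 = 1.142857
1 - 15.5/40.6 = 1 - 0.381773 = 0.618227
alpha = 1.142857 * 0.618227
= 0.7065


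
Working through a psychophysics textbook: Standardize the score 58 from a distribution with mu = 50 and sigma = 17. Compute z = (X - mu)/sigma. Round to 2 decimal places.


z = (X - mu) / sigma
= (58 - 50) / 17
= 8 / 17
= 0.47


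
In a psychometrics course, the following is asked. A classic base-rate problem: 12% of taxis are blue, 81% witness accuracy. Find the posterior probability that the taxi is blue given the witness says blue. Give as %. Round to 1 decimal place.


P(blue | says blue) = P(says blue | blue)*P(blue) / [P(says blue | blue)*P(blue) + P(says blue | not blue)*P(not blue)]
Numerator = 0.81 * 0.12 = 0.0972
False identification = 0.19 * 0.88 = 0.1672
P = 0.0972 / (0.0972 + 0.1672)
= 0.0972 / 0.2644
As percentage = 36.8


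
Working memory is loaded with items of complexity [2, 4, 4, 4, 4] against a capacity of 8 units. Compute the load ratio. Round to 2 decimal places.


Total complexity = 2 + 4 + 4 + 4 + 4 = 18
Load = total / capacity = 18 / 8
= 2.25


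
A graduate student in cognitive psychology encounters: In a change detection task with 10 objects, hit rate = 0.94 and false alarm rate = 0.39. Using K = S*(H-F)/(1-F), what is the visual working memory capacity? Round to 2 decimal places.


K = S * (H - F) / (1 - F)
H - F = 0.55
1 - F = 0.61
K = 10 * 0.55 / 0.61
= 9.02


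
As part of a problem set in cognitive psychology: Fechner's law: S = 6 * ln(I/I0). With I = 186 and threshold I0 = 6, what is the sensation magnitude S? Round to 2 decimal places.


S = 6 * ln(186/6)
I/I0 = 31.0
ln(31.0) = 3.434
S = 6 * 3.434
= 20.60


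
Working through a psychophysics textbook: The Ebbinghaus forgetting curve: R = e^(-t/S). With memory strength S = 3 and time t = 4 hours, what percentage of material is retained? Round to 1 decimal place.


R = e^(-t/S)
-t/S = -4/3 = -1.333333
R = e^(-1.333333) = 0.263597
Percentage = 0.263597 * 100
= 26.4


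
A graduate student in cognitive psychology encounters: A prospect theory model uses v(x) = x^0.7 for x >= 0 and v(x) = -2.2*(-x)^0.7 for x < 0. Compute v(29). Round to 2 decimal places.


Since x = 29 >= 0, use v(x) = x^0.7
29^0.7 = 10.5604
v(29) = 10.56


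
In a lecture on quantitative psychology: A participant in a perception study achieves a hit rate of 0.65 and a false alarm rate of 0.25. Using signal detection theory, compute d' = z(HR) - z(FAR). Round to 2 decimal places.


d' = z(HR) - z(FAR)
z(0.65) = 0.3853
z(0.25) = -0.6745
d' = 0.3853 - -0.6745
= 1.06


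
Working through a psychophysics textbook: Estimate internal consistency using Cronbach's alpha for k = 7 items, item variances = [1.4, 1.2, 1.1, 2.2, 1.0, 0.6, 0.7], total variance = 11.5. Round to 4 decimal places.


alpha = (k/(k-1)) * (1 - sum(s_i^2)/s_total^2)
sum(item variances) = 8.2
k/(k-1) = 7/6 = 1.166667
1 - 8.2/11.5 = 1 - 0.713043 = 0.286957
alpha = 1.166667 * 0.286957
= 0.3348


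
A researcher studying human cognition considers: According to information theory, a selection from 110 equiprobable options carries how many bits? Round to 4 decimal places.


H = log2(n)
H = log2(110)
= 6.7814


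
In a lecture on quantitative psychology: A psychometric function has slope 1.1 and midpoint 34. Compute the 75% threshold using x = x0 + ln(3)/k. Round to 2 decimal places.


At P = 0.75: 0.75 = 1/(1 + e^(-k*(x-x0)))
Solving: e^(-k*(x-x0)) = 1/3
x = x0 + ln(3)/k
ln(3) = 1.0986
x = 34 + 1.0986/1.1
= 34 + 0.9987
= 35.00


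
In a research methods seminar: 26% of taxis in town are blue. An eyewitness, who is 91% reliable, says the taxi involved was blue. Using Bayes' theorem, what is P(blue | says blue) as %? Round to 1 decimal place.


P(blue | says blue) = P(says blue | blue)*P(blue) / [P(says blue | blue)*P(blue) + P(says blue | not blue)*P(not blue)]
Numerator = 0.91 * 0.26 = 0.2366
False identification = 0.09 * 0.74 = 0.0666
P = 0.2366 / (0.2366 + 0.0666)
= 0.2366 / 0.3032
As percentage = 78.0


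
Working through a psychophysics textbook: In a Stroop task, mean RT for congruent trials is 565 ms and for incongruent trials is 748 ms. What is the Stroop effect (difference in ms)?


Stroop effect = RT(incongruent) - RT(congruent)
= 748 - 565
= 183 ms


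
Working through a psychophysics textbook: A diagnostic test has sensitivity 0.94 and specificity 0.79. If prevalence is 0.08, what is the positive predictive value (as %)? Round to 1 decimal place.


PPV = (sens * prev) / (sens * prev + (1-spec) * (1-prev))
Numerator = 0.94 * 0.08 = 0.0752
P(positive and no disease) = (1 - spec) * (1 - prev) = (1 - 0.79) * (1 - 0.08) = 0.1932
Denominator = 0.0752 + 0.1932 = 0.2684
PPV = 0.0752 / 0.2684 = 0.280179
As percentage = 28.0


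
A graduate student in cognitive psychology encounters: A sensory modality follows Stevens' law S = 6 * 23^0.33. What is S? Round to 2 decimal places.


S = 6 * 23^0.33
23^0.33 = 2.8143
S = 6 * 2.8143
= 16.89


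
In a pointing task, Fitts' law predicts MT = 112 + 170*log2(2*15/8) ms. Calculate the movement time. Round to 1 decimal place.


MT = 112 + 170 * log2(2*15/8)
2D/W = 3.75
log2(3.75) = 1.9069
MT = 112 + 170 * 1.9069
= 436.2 ms


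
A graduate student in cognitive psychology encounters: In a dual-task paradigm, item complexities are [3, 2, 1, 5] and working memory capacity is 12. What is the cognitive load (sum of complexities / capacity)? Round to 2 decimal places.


Total complexity = 3 + 2 + 1 + 5 = 11
Load = total / capacity = 11 / 12
= 0.92


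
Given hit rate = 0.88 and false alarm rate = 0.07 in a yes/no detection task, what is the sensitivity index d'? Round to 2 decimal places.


d' = z(HR) - z(FAR)
z(0.88) = 1.175
z(0.07) = -1.4758
d' = 1.175 - -1.4758
= 2.65


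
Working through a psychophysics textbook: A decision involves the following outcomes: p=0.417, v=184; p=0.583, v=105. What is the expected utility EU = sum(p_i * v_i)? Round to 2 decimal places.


EU = sum(p_i * v_i)
0.417 * 184 = 76.728
0.583 * 105 = 61.215
EU = 76.728 + 61.215
= 137.94


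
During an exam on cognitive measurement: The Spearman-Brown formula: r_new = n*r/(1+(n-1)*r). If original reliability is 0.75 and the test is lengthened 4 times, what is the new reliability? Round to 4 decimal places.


r_new = n*r / (1 + (n-1)*r)
Numerator = 4 * 0.75 = 3.0
Denominator = 1 + 3 * 0.75 = 3.25
r_new = 3.0 / 3.25
= 0.9231


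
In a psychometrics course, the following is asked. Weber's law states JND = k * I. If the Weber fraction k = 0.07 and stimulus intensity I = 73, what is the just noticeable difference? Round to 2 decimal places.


JND = k * I
JND = 0.07 * 73
= 5.11


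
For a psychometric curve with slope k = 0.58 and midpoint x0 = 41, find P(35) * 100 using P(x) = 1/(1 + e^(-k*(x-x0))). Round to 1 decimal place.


P(x) = 1/(1 + e^(-0.58*(35 - 41)))
Exponent = -0.58 * -6 = 3.48
e^(3.48) = 32.459722
P = 1/(1 + 32.459722) = 0.029887
Percentage = 3.0


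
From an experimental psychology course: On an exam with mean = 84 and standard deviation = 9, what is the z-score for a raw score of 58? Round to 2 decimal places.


z = (X - mu) / sigma
= (58 - 84) / 9
= -26 / 9
= -2.89


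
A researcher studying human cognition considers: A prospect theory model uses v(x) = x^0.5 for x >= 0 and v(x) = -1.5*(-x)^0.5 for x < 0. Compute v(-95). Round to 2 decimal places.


Since x = -95 < 0, use v(x) = -lambda*(-x)^alpha
(-x) = 95
95^0.5 = 9.7468
v(-95) = -1.5 * 9.7468
= -14.62


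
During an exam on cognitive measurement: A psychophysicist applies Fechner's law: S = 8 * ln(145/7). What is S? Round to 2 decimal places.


S = 8 * ln(145/7)
I/I0 = 20.714286
ln(20.714286) = 3.0308
S = 8 * 3.0308
= 24.25


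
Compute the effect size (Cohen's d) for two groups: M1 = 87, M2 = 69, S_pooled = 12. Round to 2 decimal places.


Cohen's d = (M1 - M2) / S_pooled
= (87 - 69) / 12
= 18 / 12
= 1.50


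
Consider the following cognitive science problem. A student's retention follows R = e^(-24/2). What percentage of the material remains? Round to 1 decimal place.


R = e^(-t/S)
-t/S = -24/2 = -12.0
R = e^(-12.0) = 6e-06
Percentage = 6e-06 * 100
= 0.0


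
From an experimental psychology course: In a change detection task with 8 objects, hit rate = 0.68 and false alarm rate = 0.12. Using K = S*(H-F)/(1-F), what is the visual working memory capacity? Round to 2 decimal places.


K = S * (H - F) / (1 - F)
H - F = 0.56
1 - F = 0.88
K = 8 * 0.56 / 0.88
= 5.09


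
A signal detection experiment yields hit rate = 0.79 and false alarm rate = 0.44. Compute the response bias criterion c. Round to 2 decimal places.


c = -0.5 * (z(HR) + z(FAR))
z(0.79) = 0.8064
z(0.44) = -0.151
c = -0.5 * (0.8064 + -0.151)
= -0.5 * 0.6554
= -0.33


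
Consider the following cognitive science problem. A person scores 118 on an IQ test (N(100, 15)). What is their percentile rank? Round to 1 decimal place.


z = (IQ - mean) / SD
z = (118 - 100) / 15 = 1.2
Percentile = Phi(1.2) * 100
Phi(1.2) = 0.88493
= 88.5


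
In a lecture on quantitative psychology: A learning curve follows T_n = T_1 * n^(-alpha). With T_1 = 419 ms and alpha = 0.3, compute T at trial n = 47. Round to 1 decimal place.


T_n = 419 * 47^(-0.3)
47^(-0.3) = 0.315044
T_n = 419 * 0.315044
= 132.0 ms


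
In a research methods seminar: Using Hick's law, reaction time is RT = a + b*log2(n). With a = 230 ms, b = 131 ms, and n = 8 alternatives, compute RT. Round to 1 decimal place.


RT = 230 + 131 * log2(8)
log2(8) = 3.0
RT = 230 + 131 * 3.0
= 230 + 393.0
= 623.0 ms


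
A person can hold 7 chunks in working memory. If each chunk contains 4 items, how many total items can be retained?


Total items = chunks * items_per_chunk
= 7 * 4
= 28


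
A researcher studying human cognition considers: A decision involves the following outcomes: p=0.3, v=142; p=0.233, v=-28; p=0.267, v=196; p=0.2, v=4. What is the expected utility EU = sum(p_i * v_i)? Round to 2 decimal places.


EU = sum(p_i * v_i)
0.3 * 142 = 42.6
0.233 * -28 = -6.524
0.267 * 196 = 52.332
0.2 * 4 = 0.8
EU = 42.6 + -6.524 + 52.332 + 0.8
= 89.21


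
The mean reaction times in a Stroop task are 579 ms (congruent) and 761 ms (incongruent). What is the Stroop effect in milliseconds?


Stroop effect = RT(incongruent) - RT(congruent)
= 761 - 579
= 182 ms


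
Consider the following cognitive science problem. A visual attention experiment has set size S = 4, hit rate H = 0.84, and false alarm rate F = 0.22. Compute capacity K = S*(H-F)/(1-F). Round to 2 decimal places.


K = S * (H - F) / (1 - F)
H - F = 0.62
1 - F = 0.78
K = 4 * 0.62 / 0.78
= 3.18


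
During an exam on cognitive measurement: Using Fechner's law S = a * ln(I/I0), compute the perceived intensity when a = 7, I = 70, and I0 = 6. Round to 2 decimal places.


S = 7 * ln(70/6)
I/I0 = 11.666667
ln(11.666667) = 2.4567
S = 7 * 2.4567
= 17.20


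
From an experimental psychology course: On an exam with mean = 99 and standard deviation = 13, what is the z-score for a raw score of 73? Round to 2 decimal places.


z = (X - mu) / sigma
= (73 - 99) / 13
= -26 / 13
= -2.00


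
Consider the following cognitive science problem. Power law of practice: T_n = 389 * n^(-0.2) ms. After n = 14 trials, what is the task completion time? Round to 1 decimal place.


T_n = 389 * 14^(-0.2)
14^(-0.2) = 0.589895
T_n = 389 * 0.589895
= 229.5 ms


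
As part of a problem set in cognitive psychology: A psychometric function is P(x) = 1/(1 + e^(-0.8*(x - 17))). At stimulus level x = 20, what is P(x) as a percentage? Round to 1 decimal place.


P(x) = 1/(1 + e^(-0.8*(20 - 17)))
Exponent = -0.8 * 3 = -2.4
e^(-2.4) = 0.090718
P = 1/(1 + 0.090718) = 0.916827
Percentage = 91.7


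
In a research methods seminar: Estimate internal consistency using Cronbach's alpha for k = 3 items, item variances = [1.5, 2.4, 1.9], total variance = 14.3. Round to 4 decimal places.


alpha = (k/(k-1)) * (1 - sum(s_i^2)/s_total^2)
sum(item variances) = 5.8
k/(k-1) = 3/2 = 1.5
1 - 5.8/14.3 = 1 - 0.405594 = 0.594406
alpha = 1.5 * 0.594406
= 0.8916


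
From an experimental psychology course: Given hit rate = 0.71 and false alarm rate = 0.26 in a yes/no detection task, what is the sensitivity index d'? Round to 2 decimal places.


d' = z(HR) - z(FAR)
z(0.71) = 0.5534
z(0.26) = -0.6433
d' = 0.5534 - -0.6433
= 1.20


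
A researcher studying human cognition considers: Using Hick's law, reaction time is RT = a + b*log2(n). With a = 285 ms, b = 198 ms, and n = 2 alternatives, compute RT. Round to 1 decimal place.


RT = 285 + 198 * log2(2)
log2(2) = 1.0
RT = 285 + 198 * 1.0
= 285 + 198.0
= 483.0 ms


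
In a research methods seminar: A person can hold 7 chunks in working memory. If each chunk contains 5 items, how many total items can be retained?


Total items = chunks * items_per_chunk
= 7 * 5
= 35


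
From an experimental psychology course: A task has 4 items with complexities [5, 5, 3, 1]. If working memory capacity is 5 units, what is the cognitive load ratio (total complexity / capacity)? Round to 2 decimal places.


Total complexity = 5 + 5 + 3 + 1 = 14
Load = total / capacity = 14 / 5
= 2.80


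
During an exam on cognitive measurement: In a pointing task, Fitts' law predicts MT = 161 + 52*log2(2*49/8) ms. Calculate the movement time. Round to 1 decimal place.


MT = 161 + 52 * log2(2*49/8)
2D/W = 12.25
log2(12.25) = 3.6147
MT = 161 + 52 * 3.6147
= 349.0 ms


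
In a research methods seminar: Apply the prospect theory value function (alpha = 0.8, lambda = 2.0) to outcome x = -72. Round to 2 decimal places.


Since x = -72 < 0, use v(x) = -lambda*(-x)^alpha
(-x) = 72
72^0.8 = 30.6102
v(-72) = -2.0 * 30.6102
= -61.22


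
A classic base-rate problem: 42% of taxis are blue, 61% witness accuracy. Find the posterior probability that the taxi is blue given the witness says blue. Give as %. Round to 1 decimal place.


P(blue | says blue) = P(says blue | blue)*P(blue) / [P(says blue | blue)*P(blue) + P(says blue | not blue)*P(not blue)]
Numerator = 0.61 * 0.42 = 0.2562
False identification = 0.39 * 0.58 = 0.2262
P = 0.2562 / (0.2562 + 0.2262)
= 0.2562 / 0.4824
As percentage = 53.1


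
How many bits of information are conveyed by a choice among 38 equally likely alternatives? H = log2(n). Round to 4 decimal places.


H = log2(n)
H = log2(38)
= 5.2479


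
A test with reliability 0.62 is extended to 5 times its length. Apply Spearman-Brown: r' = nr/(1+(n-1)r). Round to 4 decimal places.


r_new = n*r / (1 + (n-1)*r)
Numerator = 5 * 0.62 = 3.1
Denominator = 1 + 4 * 0.62 = 3.48
r_new = 3.1 / 3.48
= 0.8908


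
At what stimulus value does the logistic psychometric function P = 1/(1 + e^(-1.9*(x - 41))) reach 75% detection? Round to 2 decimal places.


At P = 0.75: 0.75 = 1/(1 + e^(-k*(x-x0)))
Solving: e^(-k*(x-x0)) = 1/3
x = x0 + ln(3)/k
ln(3) = 1.0986
x = 41 + 1.0986/1.9
= 41 + 0.5782
= 41.58


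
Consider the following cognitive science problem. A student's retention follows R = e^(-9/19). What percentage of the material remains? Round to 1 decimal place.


R = e^(-t/S)
-t/S = -9/19 = -0.473684
R = e^(-0.473684) = 0.622704
Percentage = 0.622704 * 100
= 62.3


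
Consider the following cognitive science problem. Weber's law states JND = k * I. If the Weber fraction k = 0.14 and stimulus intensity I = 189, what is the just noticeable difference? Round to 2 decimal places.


JND = k * I
JND = 0.14 * 189
= 26.46


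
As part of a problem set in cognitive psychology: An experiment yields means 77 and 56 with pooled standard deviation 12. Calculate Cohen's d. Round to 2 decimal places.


Cohen's d = (M1 - M2) / S_pooled
= (77 - 56) / 12
= 21 / 12
= 1.75


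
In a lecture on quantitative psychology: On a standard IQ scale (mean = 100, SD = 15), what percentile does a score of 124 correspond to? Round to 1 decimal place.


z = (IQ - mean) / SD
z = (124 - 100) / 15 = 1.6
Percentile = Phi(1.6) * 100
Phi(1.6) = 0.945201
= 94.5


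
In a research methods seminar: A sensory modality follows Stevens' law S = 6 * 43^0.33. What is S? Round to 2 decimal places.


S = 6 * 43^0.33
43^0.33 = 3.4597
S = 6 * 3.4597
= 20.76


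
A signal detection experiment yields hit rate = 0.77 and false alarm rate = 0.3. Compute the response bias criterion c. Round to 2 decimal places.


c = -0.5 * (z(HR) + z(FAR))
z(0.77) = 0.7388
z(0.3) = -0.5244
c = -0.5 * (0.7388 + -0.5244)
= -0.5 * 0.2144
= -0.11


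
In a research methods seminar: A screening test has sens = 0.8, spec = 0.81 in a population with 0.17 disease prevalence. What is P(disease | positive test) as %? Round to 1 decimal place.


PPV = (sens * prev) / (sens * prev + (1-spec) * (1-prev))
Numerator = 0.8 * 0.17 = 0.136
P(positive and no disease) = (1 - spec) * (1 - prev) = (1 - 0.81) * (1 - 0.17) = 0.1577
Denominator = 0.136 + 0.1577 = 0.2937
PPV = 0.136 / 0.2937 = 0.463058
As percentage = 46.3


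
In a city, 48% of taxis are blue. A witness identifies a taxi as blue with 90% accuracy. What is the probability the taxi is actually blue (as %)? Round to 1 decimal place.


P(blue | says blue) = P(says blue | blue)*P(blue) / [P(says blue | blue)*P(blue) + P(says blue | not blue)*P(not blue)]
Numerator = 0.9 * 0.48 = 0.432
False identification = 0.1 * 0.52 = 0.052
P = 0.432 / (0.432 + 0.052)
= 0.432 / 0.484
As percentage = 89.3


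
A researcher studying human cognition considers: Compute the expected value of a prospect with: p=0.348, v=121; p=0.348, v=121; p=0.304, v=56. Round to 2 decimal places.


EU = sum(p_i * v_i)
0.348 * 121 = 42.108
0.348 * 121 = 42.108
0.304 * 56 = 17.024
EU = 42.108 + 42.108 + 17.024
= 101.24


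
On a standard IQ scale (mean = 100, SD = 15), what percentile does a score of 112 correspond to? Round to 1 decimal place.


z = (IQ - mean) / SD
z = (112 - 100) / 15 = 0.8
Percentile = Phi(0.8) * 100
Phi(0.8) = 0.788145
= 78.8


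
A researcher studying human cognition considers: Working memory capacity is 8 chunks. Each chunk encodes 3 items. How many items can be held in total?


Total items = chunks * items_per_chunk
= 8 * 3
= 24


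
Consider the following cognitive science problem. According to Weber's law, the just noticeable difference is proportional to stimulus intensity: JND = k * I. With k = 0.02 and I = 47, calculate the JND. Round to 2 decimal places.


JND = k * I
JND = 0.02 * 47
= 0.94


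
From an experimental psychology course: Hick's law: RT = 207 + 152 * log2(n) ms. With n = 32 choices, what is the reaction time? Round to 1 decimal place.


RT = 207 + 152 * log2(32)
log2(32) = 5.0
RT = 207 + 152 * 5.0
= 207 + 760.0
= 967.0 ms


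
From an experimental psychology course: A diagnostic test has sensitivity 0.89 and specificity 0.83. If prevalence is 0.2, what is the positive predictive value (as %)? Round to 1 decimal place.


PPV = (sens * prev) / (sens * prev + (1-spec) * (1-prev))
Numerator = 0.89 * 0.2 = 0.178
P(positive and no disease) = (1 - spec) * (1 - prev) = (1 - 0.83) * (1 - 0.2) = 0.136
Denominator = 0.178 + 0.136 = 0.314
PPV = 0.178 / 0.314 = 0.566879
As percentage = 56.7


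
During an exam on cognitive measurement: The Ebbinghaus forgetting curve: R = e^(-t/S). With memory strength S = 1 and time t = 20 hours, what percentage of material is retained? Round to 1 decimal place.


R = e^(-t/S)
-t/S = -20/1 = -20.0
R = e^(-20.0) = 0.0
Percentage = 0.0 * 100
= 0.0


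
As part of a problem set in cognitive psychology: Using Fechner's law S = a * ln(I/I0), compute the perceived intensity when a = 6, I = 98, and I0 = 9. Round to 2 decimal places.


S = 6 * ln(98/9)
I/I0 = 10.888889
ln(10.888889) = 2.3877
S = 6 * 2.3877
= 14.33


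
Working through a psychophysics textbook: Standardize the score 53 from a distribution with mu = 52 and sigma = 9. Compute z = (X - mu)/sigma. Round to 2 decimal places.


z = (X - mu) / sigma
= (53 - 52) / 9
= 1 / 9
= 0.11


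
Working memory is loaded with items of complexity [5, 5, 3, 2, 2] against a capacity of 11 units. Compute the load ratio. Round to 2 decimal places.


Total complexity = 5 + 5 + 3 + 2 + 2 = 17
Load = total / capacity = 17 / 11
= 1.55


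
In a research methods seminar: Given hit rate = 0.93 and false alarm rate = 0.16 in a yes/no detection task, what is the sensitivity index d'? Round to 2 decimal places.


d' = z(HR) - z(FAR)
z(0.93) = 1.4758
z(0.16) = -0.9945
d' = 1.4758 - -0.9945
= 2.47


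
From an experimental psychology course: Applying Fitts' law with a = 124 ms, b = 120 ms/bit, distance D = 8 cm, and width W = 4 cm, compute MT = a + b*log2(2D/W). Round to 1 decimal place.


MT = 124 + 120 * log2(2*8/4)
2D/W = 4.0
log2(4.0) = 2.0
MT = 124 + 120 * 2.0
= 364.0 ms


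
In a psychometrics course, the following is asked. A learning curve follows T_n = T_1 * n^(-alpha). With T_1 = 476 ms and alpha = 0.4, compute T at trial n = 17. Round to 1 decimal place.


T_n = 476 * 17^(-0.4)
17^(-0.4) = 0.321974
T_n = 476 * 0.321974
= 153.3 ms


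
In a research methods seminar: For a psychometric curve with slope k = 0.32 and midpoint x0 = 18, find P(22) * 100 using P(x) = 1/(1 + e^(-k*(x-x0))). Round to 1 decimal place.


P(x) = 1/(1 + e^(-0.32*(22 - 18)))
Exponent = -0.32 * 4 = -1.28
e^(-1.28) = 0.278037
P = 1/(1 + 0.278037) = 0.78245
Percentage = 78.2


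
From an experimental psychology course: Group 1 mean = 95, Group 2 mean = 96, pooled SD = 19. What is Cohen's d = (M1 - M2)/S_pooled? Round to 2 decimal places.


Cohen's d = (M1 - M2) / S_pooled
= (95 - 96) / 19
= -1 / 19
= -0.05


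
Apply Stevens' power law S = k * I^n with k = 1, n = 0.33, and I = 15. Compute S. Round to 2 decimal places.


S = 1 * 15^0.33
15^0.33 = 2.4441
S = 1 * 2.4441
= 2.44


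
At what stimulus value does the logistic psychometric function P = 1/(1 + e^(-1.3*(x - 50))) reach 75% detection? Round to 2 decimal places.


At P = 0.75: 0.75 = 1/(1 + e^(-k*(x-x0)))
Solving: e^(-k*(x-x0)) = 1/3
x = x0 + ln(3)/k
ln(3) = 1.0986
x = 50 + 1.0986/1.3
= 50 + 0.8451
= 50.85


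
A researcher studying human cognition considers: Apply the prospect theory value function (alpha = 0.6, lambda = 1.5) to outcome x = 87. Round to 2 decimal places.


Since x = 87 >= 0, use v(x) = x^0.6
87^0.6 = 14.5785
v(87) = 14.58


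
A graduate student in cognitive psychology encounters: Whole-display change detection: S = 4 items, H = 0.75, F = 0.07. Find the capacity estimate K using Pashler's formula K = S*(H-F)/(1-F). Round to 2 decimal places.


K = S * (H - F) / (1 - F)
H - F = 0.68
1 - F = 0.93
K = 4 * 0.68 / 0.93
= 2.92


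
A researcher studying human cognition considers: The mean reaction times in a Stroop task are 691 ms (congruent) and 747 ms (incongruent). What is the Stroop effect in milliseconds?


Stroop effect = RT(incongruent) - RT(congruent)
= 747 - 691
= 56 ms


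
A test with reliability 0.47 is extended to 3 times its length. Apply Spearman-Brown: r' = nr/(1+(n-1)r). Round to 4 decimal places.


r_new = n*r / (1 + (n-1)*r)
Numerator = 3 * 0.47 = 1.41
Denominator = 1 + 2 * 0.47 = 1.94
r_new = 1.41 / 1.94
= 0.7268


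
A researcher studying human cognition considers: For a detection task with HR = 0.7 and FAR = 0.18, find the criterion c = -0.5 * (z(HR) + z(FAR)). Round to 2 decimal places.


c = -0.5 * (z(HR) + z(FAR))
z(0.7) = 0.5244
z(0.18) = -0.9154
c = -0.5 * (0.5244 + -0.9154)
= -0.5 * -0.391
= 0.20


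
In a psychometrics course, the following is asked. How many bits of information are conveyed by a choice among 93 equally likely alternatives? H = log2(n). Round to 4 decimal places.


H = log2(n)
H = log2(93)
= 6.5392


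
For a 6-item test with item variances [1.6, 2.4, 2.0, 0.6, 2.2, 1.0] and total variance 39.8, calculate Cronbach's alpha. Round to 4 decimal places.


alpha = (k/(k-1)) * (1 - sum(s_i^2)/s_total^2)
sum(item variances) = 9.8
k/(k-1) = 6/5 = 1.2
1 - 9.8/39.8 = 1 - 0.246231 = 0.753769
alpha = 1.2 * 0.753769
= 0.9045


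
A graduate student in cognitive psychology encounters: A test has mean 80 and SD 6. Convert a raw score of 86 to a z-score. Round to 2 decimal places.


z = (X - mu) / sigma
= (86 - 80) / 6
= 6 / 6
= 1.00


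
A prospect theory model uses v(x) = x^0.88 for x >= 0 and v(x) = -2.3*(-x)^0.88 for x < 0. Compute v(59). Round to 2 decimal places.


Since x = 59 >= 0, use v(x) = x^0.88
59^0.88 = 36.1701
v(59) = 36.17


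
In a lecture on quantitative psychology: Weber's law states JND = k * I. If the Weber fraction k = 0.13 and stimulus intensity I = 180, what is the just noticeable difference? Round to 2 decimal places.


JND = k * I
JND = 0.13 * 180
= 23.40


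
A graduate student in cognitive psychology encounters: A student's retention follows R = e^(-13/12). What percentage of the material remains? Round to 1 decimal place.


R = e^(-t/S)
-t/S = -13/12 = -1.083333
R = e^(-1.083333) = 0.338466
Percentage = 0.338466 * 100
= 33.8
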